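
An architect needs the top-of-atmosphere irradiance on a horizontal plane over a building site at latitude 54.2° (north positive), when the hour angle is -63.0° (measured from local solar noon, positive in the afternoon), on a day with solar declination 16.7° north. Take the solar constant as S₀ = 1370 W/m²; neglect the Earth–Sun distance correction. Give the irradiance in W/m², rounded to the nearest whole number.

668 W/m²

cos θ_z = sin(54.2°) sin(16.7°) + cos(54.2°) cos(16.7°) cos(-63.00°) = 0.2331 + 0.2544 = 0.4875.
Top-of-atmosphere irradiance = S₀ cos θ_z = 1370 × 0.4875 = 667.88 W/m².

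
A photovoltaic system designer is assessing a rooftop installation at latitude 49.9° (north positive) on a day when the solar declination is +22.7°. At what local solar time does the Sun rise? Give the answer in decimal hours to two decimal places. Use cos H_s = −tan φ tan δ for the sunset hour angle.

The sunset hour angle satisfies cos H_s = −tan φ tan δ = -0.4968, giving H_s = 119.79°.
Sunrise is at 12 − H_s/15 = 12 − 7.986 = 4.014 h local solar time.

4.01 h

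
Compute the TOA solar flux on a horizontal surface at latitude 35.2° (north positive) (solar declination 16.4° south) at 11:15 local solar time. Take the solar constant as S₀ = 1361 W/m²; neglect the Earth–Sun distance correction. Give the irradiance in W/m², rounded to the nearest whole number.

825 W/m²

Hour angle H = 15° × (11.25 − 12) = -11.25°.
With φ = 35.2°, δ = -16.4°, H = -11.25°: sin φ sin δ = -0.1628, cos φ cos δ cos H = 0.7688, so cos θ_z = 0.6060.
Top-of-atmosphere irradiance = S₀ cos θ_z = 1361 × 0.6060 = 824.77 W/m².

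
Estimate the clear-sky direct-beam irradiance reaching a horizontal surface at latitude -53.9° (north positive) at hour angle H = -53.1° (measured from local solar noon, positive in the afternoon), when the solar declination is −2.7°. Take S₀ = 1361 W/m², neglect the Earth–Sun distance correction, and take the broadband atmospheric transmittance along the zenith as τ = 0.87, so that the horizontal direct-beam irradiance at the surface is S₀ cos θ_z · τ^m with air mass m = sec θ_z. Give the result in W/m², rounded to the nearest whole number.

With φ = -53.9°, δ = -2.7°, H = -53.10°: sin φ sin δ = 0.0381, cos φ cos δ cos H = 0.3534, so cos θ_z = 0.3915.
Air mass m = 1/cos θ_z = 1/0.3915 = 2.554; τ^m = 0.87^2.554 = 0.7007.
Surface direct beam = 1361 × 0.3915 × 0.7007 = 373.36 W/m².

373 W/m²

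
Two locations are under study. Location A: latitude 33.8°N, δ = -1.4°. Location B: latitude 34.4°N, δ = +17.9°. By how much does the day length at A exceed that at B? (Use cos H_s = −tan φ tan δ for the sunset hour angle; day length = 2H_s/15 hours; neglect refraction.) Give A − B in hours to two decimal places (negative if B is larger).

A: H_s = arccos(−tan 33.8° · tan -1.4°) = 89.06°, so 2H_s/15 = 11.8747 h.
B: H_s = arccos(−tan 34.4° · tan 17.9°) = 102.78°, so 2H_s/15 = 13.7040 h.
A − B = 11.8747 − 13.7040 = -1.8293 h.

-1.83 h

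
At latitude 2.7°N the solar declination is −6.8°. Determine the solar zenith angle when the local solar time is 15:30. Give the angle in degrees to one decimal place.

Hour angle H = 15° × (15.5 − 12) = 52.50°.
cos θ_z = sin(2.7°) sin(-6.8°) + cos(2.7°) cos(-6.8°) cos(52.50°) = -0.0056 + 0.6038 = 0.5982.
θ_z = arccos(0.5982) = 53.26°.

53.3°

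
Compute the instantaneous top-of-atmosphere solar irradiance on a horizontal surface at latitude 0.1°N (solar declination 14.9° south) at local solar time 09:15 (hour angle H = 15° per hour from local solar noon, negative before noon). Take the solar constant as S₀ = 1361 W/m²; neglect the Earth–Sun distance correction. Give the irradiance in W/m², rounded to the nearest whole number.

988 W/m²

Hour angle H = 15° × (9.25 − 12) = -41.25°.
cos θ_z = sin(0.1°) sin(-14.9°) + cos(0.1°) cos(-14.9°) cos(-41.25°) = -0.0004 + 0.7266 = 0.7262.
Top-of-atmosphere irradiance = S₀ cos θ_z = 1361 × 0.7262 = 988.36 W/m².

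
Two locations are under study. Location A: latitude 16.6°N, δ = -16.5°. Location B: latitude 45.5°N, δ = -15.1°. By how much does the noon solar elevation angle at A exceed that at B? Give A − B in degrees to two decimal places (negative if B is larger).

+27.50°

A: 90° − |16.6 − (-16.5)| = 56.90°.
B: 90° − |45.5 − (-15.1)| = 29.40°.
A − B = 56.90 − 29.40 = 27.50°.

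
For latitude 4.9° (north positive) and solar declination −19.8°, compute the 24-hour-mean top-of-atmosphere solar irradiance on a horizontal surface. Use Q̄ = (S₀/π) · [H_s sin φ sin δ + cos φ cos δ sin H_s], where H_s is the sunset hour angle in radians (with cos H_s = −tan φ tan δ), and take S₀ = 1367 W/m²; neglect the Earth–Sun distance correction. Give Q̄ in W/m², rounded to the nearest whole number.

The sunset hour angle satisfies cos H_s = −tan φ tan δ = 0.0309, giving H_s = 88.23°. In radians, H_s = 1.5399.
H_s sin φ sin δ = 1.5399 × 0.0854 × -0.3387 = -0.0445.
cos φ cos δ sin H_s = 0.9963 × 0.9409 × 0.9995 = 0.9369.
Q̄ = (1367/π) × (-0.0445 + 0.9369) = 435.13 × 0.8924 = 388.31 W/m².

388 W/m²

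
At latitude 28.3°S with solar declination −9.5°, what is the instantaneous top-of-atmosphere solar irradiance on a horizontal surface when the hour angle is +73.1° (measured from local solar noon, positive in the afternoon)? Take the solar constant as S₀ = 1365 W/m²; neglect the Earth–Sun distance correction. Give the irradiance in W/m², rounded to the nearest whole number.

cos θ_z = sin(-28.3°) sin(-9.5°) + cos(-28.3°) cos(-9.5°) cos(73.10°) = 0.0782 + 0.2524 = 0.3306.
Top-of-atmosphere irradiance = S₀ cos θ_z = 1365 × 0.3306 = 451.27 W/m².

451 W/m²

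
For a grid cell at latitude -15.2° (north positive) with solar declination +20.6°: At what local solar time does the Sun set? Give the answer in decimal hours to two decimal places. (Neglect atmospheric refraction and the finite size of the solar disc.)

17.61 h

The sunset hour angle satisfies cos H_s = −tan φ tan δ = 0.1021, giving H_s = 84.14°.
Sunset is at 12 + H_s/15 = 12 + 5.609 = 17.609 h local solar time.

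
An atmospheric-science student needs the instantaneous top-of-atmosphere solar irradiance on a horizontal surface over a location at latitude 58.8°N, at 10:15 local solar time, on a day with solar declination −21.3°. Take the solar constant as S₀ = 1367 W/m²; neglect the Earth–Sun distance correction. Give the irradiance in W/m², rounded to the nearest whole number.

167 W/m²

Hour angle H = 15° × (10.25 − 12) = -26.25°.
cos θ_z = sin φ sin δ + cos φ cos δ cos H = (0.8554)(-0.3633) + (0.5180)(0.9317)(0.8969) = 0.1221.
Top-of-atmosphere irradiance = S₀ cos θ_z = 1367 × 0.1221 = 166.91 W/m².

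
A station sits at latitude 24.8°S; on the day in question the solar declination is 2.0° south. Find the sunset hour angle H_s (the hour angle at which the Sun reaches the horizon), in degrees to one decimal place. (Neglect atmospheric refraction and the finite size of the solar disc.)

90.9°

−tan φ tan δ = −(-0.4621)(-0.0349) = -0.0161; H_s = arccos(-0.0161) = 90.92°.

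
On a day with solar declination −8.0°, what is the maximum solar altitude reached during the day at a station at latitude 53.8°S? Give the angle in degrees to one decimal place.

At local solar noon the hour angle is zero, so the elevation is 90° − |φ − δ| = 90° − |-53.8° − (-8.0°)| = 90° − 45.8° = 44.2°.

44.2°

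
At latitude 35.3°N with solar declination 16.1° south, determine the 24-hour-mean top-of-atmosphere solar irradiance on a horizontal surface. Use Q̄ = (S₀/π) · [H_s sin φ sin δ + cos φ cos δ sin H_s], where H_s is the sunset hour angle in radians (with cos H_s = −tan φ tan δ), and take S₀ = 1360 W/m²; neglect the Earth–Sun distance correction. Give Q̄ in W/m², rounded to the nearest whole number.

−tan φ tan δ = −(0.7080)(-0.2886) = 0.2043; H_s = arccos(0.2043) = 78.21°. In radians, H_s = 1.3650.
H_s sin φ sin δ = 1.3650 × 0.5779 × -0.2773 = -0.2187.
cos φ cos δ sin H_s = 0.8161 × 0.9608 × 0.9789 = 0.7676.
Q̄ = (1360/π) × (-0.2187 + 0.7676) = 432.90 × 0.5489 = 237.62 W/m².

238 W/m²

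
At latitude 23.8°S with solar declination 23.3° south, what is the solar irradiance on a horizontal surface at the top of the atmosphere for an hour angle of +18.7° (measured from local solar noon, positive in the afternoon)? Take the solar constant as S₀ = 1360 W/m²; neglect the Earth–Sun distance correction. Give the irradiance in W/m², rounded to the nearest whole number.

1300 W/m²

cos θ_z = sin(-23.8°) sin(-23.3°) + cos(-23.8°) cos(-23.3°) cos(18.70°) = 0.1596 + 0.7960 = 0.9556.
Top-of-atmosphere irradiance = S₀ cos θ_z = 1360 × 0.9556 = 1299.62 W/m².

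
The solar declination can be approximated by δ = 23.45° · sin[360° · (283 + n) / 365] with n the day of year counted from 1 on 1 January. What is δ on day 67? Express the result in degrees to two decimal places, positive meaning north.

360 × (283 + 67) / 365 = 345.205°; sin(345.205°) = -0.2554.
δ = 23.45 × -0.2554 = -5.989° ≈ -5.99°.

-5.99°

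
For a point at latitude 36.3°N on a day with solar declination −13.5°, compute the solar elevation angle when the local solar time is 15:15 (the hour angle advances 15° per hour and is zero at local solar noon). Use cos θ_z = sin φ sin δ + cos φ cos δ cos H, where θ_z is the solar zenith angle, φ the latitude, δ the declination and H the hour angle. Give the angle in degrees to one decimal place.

Hour angle H = 15° × (15.25 − 12) = 48.75°.
With φ = 36.3°, δ = -13.5°, H = 48.75°: sin φ sin δ = -0.1382, cos φ cos δ cos H = 0.5167, so cos θ_z = 0.3785.
θ_z = arccos(0.3785) = 67.76°, so the elevation is 90° − 67.76° = 22.24°.

22.2°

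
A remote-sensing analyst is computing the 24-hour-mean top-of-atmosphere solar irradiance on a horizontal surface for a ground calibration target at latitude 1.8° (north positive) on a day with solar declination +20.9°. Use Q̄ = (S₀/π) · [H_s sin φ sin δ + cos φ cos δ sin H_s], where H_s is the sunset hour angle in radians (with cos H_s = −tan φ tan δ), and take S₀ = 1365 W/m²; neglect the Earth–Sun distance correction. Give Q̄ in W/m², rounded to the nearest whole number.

cos H_s = −tan(1.8°) · tan(20.9°) = -0.0120, so H_s = arccos(-0.0120) = 90.69°. In radians, H_s = 1.5828.
H_s sin φ sin δ = 1.5828 × 0.0314 × 0.3567 = 0.0177.
cos φ cos δ sin H_s = 0.9995 × 0.9342 × 0.9999 = 0.9336.
Q̄ = (1365/π) × (0.0177 + 0.9336) = 434.49 × 0.9513 = 413.33 W/m².

413 W/m²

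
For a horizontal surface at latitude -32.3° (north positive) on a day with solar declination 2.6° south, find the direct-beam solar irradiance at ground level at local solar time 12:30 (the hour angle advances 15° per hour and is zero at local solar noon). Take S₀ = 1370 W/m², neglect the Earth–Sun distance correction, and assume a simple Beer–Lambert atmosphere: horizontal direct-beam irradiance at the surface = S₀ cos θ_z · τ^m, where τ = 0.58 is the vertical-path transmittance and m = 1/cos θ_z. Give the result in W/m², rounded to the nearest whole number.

Hour angle H = 15° × (12.5 − 12) = 7.50°.
With φ = -32.3°, δ = -2.6°, H = 7.50°: sin φ sin δ = 0.0242, cos φ cos δ cos H = 0.8372, so cos θ_z = 0.8614.
Air mass m = 1/cos θ_z = 1/0.8614 = 1.161; τ^m = 0.58^1.161 = 0.5313.
Surface direct beam = 1370 × 0.8614 × 0.5313 = 627.00 W/m².

627 W/m²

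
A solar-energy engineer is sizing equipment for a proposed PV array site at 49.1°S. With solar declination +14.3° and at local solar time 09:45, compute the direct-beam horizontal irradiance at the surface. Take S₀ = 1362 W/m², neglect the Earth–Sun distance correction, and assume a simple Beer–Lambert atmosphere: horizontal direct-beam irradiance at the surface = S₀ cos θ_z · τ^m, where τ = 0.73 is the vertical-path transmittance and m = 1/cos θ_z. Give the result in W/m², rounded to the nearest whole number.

184 W/m²

Hour angle H = 15° × (9.75 − 12) = -33.75°.
With φ = -49.1°, δ = 14.3°, H = -33.75°: sin φ sin δ = -0.1867, cos φ cos δ cos H = 0.5275, so cos θ_z = 0.3408.
Air mass m = 1/cos θ_z = 1/0.3408 = 2.934; τ^m = 0.73^2.934 = 0.3972.
Surface direct beam = 1362 × 0.3408 × 0.3972 = 184.37 W/m².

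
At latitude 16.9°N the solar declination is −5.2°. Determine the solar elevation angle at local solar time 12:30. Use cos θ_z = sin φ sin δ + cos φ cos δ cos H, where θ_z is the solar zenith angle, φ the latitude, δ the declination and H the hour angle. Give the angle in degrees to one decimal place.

66.7°

Hour angle H = 15° × (12.5 − 12) = 7.50°.
With φ = 16.9°, δ = -5.2°, H = 7.50°: sin φ sin δ = -0.0263, cos φ cos δ cos H = 0.9447, so cos θ_z = 0.9184.
θ_z = arccos(0.9184) = 23.31°, so the elevation is 90° − 23.31° = 66.69°.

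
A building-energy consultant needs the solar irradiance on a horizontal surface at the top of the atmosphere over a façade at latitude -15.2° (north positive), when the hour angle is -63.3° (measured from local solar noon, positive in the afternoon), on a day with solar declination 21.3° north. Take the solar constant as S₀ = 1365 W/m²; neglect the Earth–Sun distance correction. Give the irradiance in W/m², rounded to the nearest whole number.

cos θ_z = sin φ sin δ + cos φ cos δ cos H = (-0.2622)(0.3633) + (0.9650)(0.9317)(0.4493) = 0.3087.
Top-of-atmosphere irradiance = S₀ cos θ_z = 1365 × 0.3087 = 421.38 W/m².

421 W/m²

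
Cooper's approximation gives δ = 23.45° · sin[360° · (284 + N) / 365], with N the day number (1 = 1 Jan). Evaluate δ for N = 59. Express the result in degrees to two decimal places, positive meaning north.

-8.67°

360 × (284 + 59) / 365 = 338.301°; sin(338.301°) = -0.3697.
δ = 23.45 × -0.3697 = -8.669° ≈ -8.67°.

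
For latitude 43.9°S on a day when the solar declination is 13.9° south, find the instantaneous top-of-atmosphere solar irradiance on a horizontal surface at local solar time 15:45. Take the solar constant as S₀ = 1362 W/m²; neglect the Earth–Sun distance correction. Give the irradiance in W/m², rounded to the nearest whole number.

756 W/m²

Hour angle H = 15° × (15.75 − 12) = 56.25°.
cos θ_z = sin(-43.9°) sin(-13.9°) + cos(-43.9°) cos(-13.9°) cos(56.25°) = 0.1666 + 0.3886 = 0.5552.
Top-of-atmosphere irradiance = S₀ cos θ_z = 1362 × 0.5552 = 756.18 W/m².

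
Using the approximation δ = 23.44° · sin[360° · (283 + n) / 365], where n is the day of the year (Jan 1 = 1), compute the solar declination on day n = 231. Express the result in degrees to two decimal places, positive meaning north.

+12.78°

360 × (283 + 231) / 365 = 506.959°; sin(506.959°) = 0.5452.
δ = 23.44 × 0.5452 = 12.779° ≈ +12.78°.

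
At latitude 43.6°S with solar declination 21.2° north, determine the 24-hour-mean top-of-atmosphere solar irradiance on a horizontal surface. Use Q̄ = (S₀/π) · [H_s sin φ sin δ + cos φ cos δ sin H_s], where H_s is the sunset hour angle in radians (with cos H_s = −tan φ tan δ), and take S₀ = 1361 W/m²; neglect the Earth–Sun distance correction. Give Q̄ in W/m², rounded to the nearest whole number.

143 W/m²

The sunset hour angle satisfies cos H_s = −tan φ tan δ = 0.3694, giving H_s = 68.32°. In radians, H_s = 1.1924.
H_s sin φ sin δ = 1.1924 × -0.6896 × 0.3616 = -0.2973.
cos φ cos δ sin H_s = 0.7242 × 0.9323 × 0.9293 = 0.6274.
Q̄ = (1361/π) × (-0.2973 + 0.6274) = 433.22 × 0.3301 = 143.01 W/m².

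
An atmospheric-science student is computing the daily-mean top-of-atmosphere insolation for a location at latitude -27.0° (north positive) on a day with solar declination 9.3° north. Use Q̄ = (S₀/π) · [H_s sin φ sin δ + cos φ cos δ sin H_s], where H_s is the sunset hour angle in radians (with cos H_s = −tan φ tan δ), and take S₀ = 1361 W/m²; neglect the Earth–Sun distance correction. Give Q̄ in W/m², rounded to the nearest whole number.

cos H_s = −tan(-27.0°) · tan(9.3°) = 0.0834, so H_s = arccos(0.0834) = 85.22°. In radians, H_s = 1.4874.
H_s sin φ sin δ = 1.4874 × -0.4540 × 0.1616 = -0.1091.
cos φ cos δ sin H_s = 0.8910 × 0.9869 × 0.9965 = 0.8763.
Q̄ = (1361/π) × (-0.1091 + 0.8763) = 433.22 × 0.7672 = 332.37 W/m².

332 W/m²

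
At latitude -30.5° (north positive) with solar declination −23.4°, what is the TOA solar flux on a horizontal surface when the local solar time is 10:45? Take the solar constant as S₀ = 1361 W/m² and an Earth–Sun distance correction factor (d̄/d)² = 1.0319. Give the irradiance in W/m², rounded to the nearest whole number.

1335 W/m²

Hour angle H = 15° × (10.75 − 12) = -18.75°.
cos θ_z = sin φ sin δ + cos φ cos δ cos H = (-0.5075)(-0.3971) + (0.8616)(0.9178)(0.9469) = 0.9503.
Top-of-atmosphere irradiance = S₀ (d̄/d)² cos θ_z = 1361 × 1.0319 × 0.9503 = 1334.62 W/m².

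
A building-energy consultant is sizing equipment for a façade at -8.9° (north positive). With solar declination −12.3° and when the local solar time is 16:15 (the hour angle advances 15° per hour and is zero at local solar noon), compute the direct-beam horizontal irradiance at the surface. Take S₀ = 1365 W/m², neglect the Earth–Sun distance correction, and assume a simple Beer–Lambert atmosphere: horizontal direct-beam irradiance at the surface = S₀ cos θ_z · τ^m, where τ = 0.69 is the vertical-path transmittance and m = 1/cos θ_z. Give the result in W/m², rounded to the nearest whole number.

Hour angle H = 15° × (16.25 − 12) = 63.75°.
With φ = -8.9°, δ = -12.3°, H = 63.75°: sin φ sin δ = 0.0330, cos φ cos δ cos H = 0.4269, so cos θ_z = 0.4599.
Air mass m = 1/cos θ_z = 1/0.4599 = 2.174; τ^m = 0.69^2.174 = 0.4463.
Surface direct beam = 1365 × 0.4599 × 0.4463 = 280.17 W/m².

280 W/m²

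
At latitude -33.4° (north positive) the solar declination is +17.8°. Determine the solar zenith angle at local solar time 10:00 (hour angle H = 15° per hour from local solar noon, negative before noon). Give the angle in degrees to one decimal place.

Hour angle H = 15° × (10 − 12) = -30.00°.
cos θ_z = sin(-33.4°) sin(17.8°) + cos(-33.4°) cos(17.8°) cos(-30.00°) = -0.1683 + 0.6884 = 0.5201.
θ_z = arccos(0.5201) = 58.66°.

58.7°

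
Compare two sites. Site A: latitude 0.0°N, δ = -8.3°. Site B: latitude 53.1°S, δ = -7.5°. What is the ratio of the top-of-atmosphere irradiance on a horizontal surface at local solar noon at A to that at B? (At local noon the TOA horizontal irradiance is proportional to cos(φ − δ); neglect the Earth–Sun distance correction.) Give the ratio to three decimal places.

A: cos θ_z = cos(0.0° − (-8.3°)) = 0.9895.
B: cos θ_z = cos(-53.1° − (-7.5°)) = 0.6997.
Ratio A/B = 0.9895 / 0.6997 = 1.4142.

1.414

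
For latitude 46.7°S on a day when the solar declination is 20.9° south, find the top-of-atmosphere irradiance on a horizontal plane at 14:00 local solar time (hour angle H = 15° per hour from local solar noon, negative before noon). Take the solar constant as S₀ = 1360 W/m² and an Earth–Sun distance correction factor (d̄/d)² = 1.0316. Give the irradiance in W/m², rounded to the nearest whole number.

1143 W/m²

Hour angle H = 15° × (14 − 12) = 30.00°.
With φ = -46.7°, δ = -20.9°, H = 30.00°: sin φ sin δ = 0.2596, cos φ cos δ cos H = 0.5549, so cos θ_z = 0.8145.
Top-of-atmosphere irradiance = S₀ (d̄/d)² cos θ_z = 1360 × 1.0316 × 0.8145 = 1142.72 W/m².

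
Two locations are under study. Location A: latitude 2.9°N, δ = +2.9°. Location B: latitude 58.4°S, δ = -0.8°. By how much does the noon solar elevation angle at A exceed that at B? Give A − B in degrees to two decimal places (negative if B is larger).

A: 90° − |2.9 − (2.9)| = 90.00°.
B: 90° − |-58.4 − (-0.8)| = 32.40°.
A − B = 90.00 − 32.40 = 57.60°.

+57.60°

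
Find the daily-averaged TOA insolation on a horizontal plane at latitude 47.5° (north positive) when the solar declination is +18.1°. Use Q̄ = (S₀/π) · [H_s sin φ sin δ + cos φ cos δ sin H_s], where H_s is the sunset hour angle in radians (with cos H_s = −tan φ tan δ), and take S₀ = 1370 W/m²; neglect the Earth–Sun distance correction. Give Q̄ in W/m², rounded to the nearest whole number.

−tan φ tan δ = −(1.0913)(0.3269) = -0.3567; H_s = arccos(-0.3567) = 110.90°. In radians, H_s = 1.9356.
H_s sin φ sin δ = 1.9356 × 0.7373 × 0.3107 = 0.4434.
cos φ cos δ sin H_s = 0.6756 × 0.9505 × 0.9342 = 0.5999.
Q̄ = (1370/π) × (0.4434 + 0.5999) = 436.08 × 1.0433 = 454.96 W/m².

455 W/m²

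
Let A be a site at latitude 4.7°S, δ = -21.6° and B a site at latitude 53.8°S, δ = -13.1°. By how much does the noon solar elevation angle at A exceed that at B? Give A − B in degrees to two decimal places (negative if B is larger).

+23.80°

A: 90° − |-4.7 − (-21.6)| = 73.10°.
B: 90° − |-53.8 − (-13.1)| = 49.30°.
A − B = 73.10 − 49.30 = 23.80°.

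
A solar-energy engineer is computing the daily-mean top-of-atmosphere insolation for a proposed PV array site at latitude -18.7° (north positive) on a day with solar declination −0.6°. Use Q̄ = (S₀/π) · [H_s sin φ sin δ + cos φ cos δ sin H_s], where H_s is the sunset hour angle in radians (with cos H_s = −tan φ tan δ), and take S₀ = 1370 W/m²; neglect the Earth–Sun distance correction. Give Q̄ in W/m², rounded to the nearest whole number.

415 W/m²

cos H_s = −tan(-18.7°) · tan(-0.6°) = -0.0035, so H_s = arccos(-0.0035) = 90.20°. In radians, H_s = 1.5743.
H_s sin φ sin δ = 1.5743 × -0.3206 × -0.0105 = 0.0053.
cos φ cos δ sin H_s = 0.9472 × 0.9999 × 1.0000 = 0.9471.
Q̄ = (1370/π) × (0.0053 + 0.9471) = 436.08 × 0.9524 = 415.32 W/m².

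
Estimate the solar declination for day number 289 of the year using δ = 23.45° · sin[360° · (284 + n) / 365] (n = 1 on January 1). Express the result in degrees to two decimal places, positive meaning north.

-9.97°

360 × (284 + 289) / 365 = 565.151°; sin(565.151°) = -0.4250.
δ = 23.45 × -0.4250 = -9.966° ≈ -9.97°.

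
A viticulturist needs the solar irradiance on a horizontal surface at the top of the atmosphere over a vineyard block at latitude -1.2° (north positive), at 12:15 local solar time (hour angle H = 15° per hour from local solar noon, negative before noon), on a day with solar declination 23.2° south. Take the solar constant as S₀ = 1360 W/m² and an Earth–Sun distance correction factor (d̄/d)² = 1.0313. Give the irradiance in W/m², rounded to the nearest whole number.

Hour angle H = 15° × (12.25 − 12) = 3.75°.
With φ = -1.2°, δ = -23.2°, H = 3.75°: sin φ sin δ = 0.0083, cos φ cos δ cos H = 0.9170, so cos θ_z = 0.9253.
Top-of-atmosphere irradiance = S₀ (d̄/d)² cos θ_z = 1360 × 1.0313 × 0.9253 = 1297.80 W/m².

1298 W/m²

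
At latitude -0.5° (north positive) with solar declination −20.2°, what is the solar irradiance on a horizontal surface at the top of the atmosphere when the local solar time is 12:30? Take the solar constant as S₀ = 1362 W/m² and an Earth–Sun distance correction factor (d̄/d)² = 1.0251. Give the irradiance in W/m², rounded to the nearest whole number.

1303 W/m²

Hour angle H = 15° × (12.5 − 12) = 7.50°.
With φ = -0.5°, δ = -20.2°, H = 7.50°: sin φ sin δ = 0.0030, cos φ cos δ cos H = 0.9304, so cos θ_z = 0.9334.
Top-of-atmosphere irradiance = S₀ (d̄/d)² cos θ_z = 1362 × 1.0251 × 0.9334 = 1303.20 W/m².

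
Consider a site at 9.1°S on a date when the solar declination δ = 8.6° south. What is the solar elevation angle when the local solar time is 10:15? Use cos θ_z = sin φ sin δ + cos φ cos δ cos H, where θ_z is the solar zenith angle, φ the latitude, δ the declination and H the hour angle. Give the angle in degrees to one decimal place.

Hour angle H = 15° × (10.25 − 12) = -26.25°.
cos θ_z = sin φ sin δ + cos φ cos δ cos H = (-0.1582)(-0.1495) + (0.9874)(0.9888)(0.8969) = 0.8993.
θ_z = arccos(0.8993) = 25.93°, so the elevation is 90° − 25.93° = 64.07°.

64.1°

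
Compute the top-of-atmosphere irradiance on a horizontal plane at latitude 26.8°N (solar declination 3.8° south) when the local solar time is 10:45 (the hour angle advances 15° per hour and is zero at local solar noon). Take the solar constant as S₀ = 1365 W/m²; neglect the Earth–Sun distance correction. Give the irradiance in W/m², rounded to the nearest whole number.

Hour angle H = 15° × (10.75 − 12) = -18.75°.
With φ = 26.8°, δ = -3.8°, H = -18.75°: sin φ sin δ = -0.0299, cos φ cos δ cos H = 0.8434, so cos θ_z = 0.8135.
Top-of-atmosphere irradiance = S₀ cos θ_z = 1365 × 0.8135 = 1110.43 W/m².

1110 W/m²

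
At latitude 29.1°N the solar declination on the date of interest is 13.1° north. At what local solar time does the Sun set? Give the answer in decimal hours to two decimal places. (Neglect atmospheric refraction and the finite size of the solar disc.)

−tan φ tan δ = −(0.5566)(0.2327) = -0.1295; H_s = arccos(-0.1295) = 97.44°.
Sunset is at 12 + H_s/15 = 12 + 6.496 = 18.496 h local solar time.

18.50 h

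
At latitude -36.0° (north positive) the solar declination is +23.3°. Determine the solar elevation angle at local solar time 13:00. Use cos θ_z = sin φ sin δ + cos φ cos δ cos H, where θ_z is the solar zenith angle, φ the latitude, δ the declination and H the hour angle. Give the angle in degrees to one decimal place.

Hour angle H = 15° × (13 − 12) = 15.00°.
With φ = -36.0°, δ = 23.3°, H = 15.00°: sin φ sin δ = -0.2325, cos φ cos δ cos H = 0.7177, so cos θ_z = 0.4852.
θ_z = arccos(0.4852) = 60.97°, so the elevation is 90° − 60.97° = 29.03°.

29.0°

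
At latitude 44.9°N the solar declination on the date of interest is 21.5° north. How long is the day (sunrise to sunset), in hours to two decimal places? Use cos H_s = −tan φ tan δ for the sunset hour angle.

The sunset hour angle satisfies cos H_s = −tan φ tan δ = -0.3925, giving H_s = 113.11°.
Day length = 2 H_s / 15° h⁻¹ = 226.22° / 15 = 15.081 h.

15.08 hours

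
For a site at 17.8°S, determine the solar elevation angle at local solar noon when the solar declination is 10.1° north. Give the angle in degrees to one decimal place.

62.1°

At local solar noon the hour angle is zero, so the elevation is 90° − |φ − δ| = 90° − |-17.8° − (10.1°)| = 90° − 27.9° = 62.1°.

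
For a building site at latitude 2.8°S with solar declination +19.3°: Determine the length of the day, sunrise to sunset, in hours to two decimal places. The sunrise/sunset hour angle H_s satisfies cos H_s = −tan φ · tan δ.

11.87 hours

The sunset hour angle satisfies cos H_s = −tan φ tan δ = 0.0171, giving H_s = 89.02°.
Day length = 2 H_s / 15° h⁻¹ = 178.04° / 15 = 11.869 h.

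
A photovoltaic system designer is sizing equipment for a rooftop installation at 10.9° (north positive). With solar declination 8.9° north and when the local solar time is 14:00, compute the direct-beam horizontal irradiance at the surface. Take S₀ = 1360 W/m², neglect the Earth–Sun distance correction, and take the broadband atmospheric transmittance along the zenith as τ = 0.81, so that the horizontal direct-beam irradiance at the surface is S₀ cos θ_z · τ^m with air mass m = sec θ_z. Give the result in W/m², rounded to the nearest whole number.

Hour angle H = 15° × (14 − 12) = 30.00°.
With φ = 10.9°, δ = 8.9°, H = 30.00°: sin φ sin δ = 0.0293, cos φ cos δ cos H = 0.8402, so cos θ_z = 0.8695.
Air mass m = 1/cos θ_z = 1/0.8695 = 1.150; τ^m = 0.81^1.150 = 0.7848.
Surface direct beam = 1360 × 0.8695 × 0.7848 = 928.04 W/m².

928 W/m²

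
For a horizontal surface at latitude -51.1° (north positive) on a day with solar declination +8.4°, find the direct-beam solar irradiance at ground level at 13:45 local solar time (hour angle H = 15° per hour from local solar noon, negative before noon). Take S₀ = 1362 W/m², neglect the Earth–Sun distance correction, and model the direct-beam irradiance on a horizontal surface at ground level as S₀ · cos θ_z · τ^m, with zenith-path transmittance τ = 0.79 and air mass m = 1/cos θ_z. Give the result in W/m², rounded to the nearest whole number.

Hour angle H = 15° × (13.75 − 12) = 26.25°.
With φ = -51.1°, δ = 8.4°, H = 26.25°: sin φ sin δ = -0.1137, cos φ cos δ cos H = 0.5572, so cos θ_z = 0.4435.
Air mass m = 1/cos θ_z = 1/0.4435 = 2.255; τ^m = 0.79^2.255 = 0.5877.
Surface direct beam = 1362 × 0.4435 × 0.5877 = 355.00 W/m².

355 W/m²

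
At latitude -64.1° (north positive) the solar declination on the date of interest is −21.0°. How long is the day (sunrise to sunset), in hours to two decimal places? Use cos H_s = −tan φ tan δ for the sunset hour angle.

The sunset hour angle satisfies cos H_s = −tan φ tan δ = -0.7905, giving H_s = 142.23°.
Day length = 2 H_s / 15° h⁻¹ = 284.46° / 15 = 18.964 h.

18.96 hours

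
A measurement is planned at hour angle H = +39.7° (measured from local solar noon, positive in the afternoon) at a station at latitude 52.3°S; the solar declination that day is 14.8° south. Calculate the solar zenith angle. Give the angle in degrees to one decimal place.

48.9°

cos θ_z = sin φ sin δ + cos φ cos δ cos H = (-0.7912)(-0.2554) + (0.6115)(0.9668)(0.7694) = 0.6569.
θ_z = arccos(0.6569) = 48.94°.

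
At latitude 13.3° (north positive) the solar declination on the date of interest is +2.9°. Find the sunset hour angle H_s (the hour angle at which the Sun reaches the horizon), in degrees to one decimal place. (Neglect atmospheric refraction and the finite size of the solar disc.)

The sunset hour angle satisfies cos H_s = −tan φ tan δ = -0.0120, giving H_s = 90.69°.

90.7°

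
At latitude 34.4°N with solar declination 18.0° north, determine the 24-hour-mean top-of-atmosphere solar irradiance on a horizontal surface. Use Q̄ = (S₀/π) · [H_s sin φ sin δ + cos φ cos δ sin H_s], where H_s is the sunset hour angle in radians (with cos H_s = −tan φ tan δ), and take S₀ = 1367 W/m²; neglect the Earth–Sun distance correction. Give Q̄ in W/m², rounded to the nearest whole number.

cos H_s = −tan(34.4°) · tan(18.0°) = -0.2225, so H_s = arccos(-0.2225) = 102.86°. In radians, H_s = 1.7952.
H_s sin φ sin δ = 1.7952 × 0.5650 × 0.3090 = 0.3134.
cos φ cos δ sin H_s = 0.8251 × 0.9511 × 0.9749 = 0.7651.
Q̄ = (1367/π) × (0.3134 + 0.7651) = 435.13 × 1.0785 = 469.29 W/m².

469 W/m²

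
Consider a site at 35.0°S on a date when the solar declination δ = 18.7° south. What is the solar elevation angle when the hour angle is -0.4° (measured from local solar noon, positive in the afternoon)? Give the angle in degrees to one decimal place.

With φ = -35.0°, δ = -18.7°, H = -0.40°: sin φ sin δ = 0.1839, cos φ cos δ cos H = 0.7759, so cos θ_z = 0.9598.
θ_z = arccos(0.9598) = 16.30°, so the elevation is 90° − 16.30° = 73.70°.

73.7°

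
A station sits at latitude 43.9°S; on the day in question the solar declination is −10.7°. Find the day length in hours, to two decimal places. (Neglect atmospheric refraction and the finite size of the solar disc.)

The sunset hour angle satisfies cos H_s = −tan φ tan δ = -0.1818, giving H_s = 100.47°.
Day length = 2 H_s / 15° h⁻¹ = 200.94° / 15 = 13.396 h.

13.40 hours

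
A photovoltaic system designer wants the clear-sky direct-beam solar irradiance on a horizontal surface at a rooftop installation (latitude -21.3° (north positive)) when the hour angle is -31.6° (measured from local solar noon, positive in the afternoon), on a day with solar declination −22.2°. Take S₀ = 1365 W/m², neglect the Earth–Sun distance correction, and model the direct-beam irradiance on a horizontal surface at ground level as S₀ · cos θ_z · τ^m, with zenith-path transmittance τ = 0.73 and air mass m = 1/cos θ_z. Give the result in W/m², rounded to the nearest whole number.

830 W/m²

cos θ_z = sin φ sin δ + cos φ cos δ cos H = (-0.3633)(-0.3778) + (0.9317)(0.9259)(0.8517) = 0.8720.
Air mass m = 1/cos θ_z = 1/0.8720 = 1.147; τ^m = 0.73^1.147 = 0.6970.
Surface direct beam = 1365 × 0.8720 × 0.6970 = 829.63 W/m².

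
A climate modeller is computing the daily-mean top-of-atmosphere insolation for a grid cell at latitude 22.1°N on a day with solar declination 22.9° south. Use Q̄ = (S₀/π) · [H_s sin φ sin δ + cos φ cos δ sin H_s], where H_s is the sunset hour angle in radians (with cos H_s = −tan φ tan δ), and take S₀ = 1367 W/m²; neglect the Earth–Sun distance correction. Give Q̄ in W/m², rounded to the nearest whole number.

277 W/m²

cos H_s = −tan(22.1°) · tan(-22.9°) = 0.1715, so H_s = arccos(0.1715) = 80.12°. In radians, H_s = 1.3984.
H_s sin φ sin δ = 1.3984 × 0.3762 × -0.3891 = -0.2047.
cos φ cos δ sin H_s = 0.9265 × 0.9212 × 0.9852 = 0.8409.
Q̄ = (1367/π) × (-0.2047 + 0.8409) = 435.13 × 0.6362 = 276.83 W/m².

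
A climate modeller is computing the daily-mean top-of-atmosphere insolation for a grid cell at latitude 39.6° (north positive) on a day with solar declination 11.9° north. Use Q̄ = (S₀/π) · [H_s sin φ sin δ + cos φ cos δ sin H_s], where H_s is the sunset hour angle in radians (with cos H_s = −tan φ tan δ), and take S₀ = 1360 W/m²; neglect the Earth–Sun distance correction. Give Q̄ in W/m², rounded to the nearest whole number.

421 W/m²

−tan φ tan δ = −(0.8273)(0.2107) = -0.1743; H_s = arccos(-0.1743) = 100.04°. In radians, H_s = 1.7460.
H_s sin φ sin δ = 1.7460 × 0.6374 × 0.2062 = 0.2295.
cos φ cos δ sin H_s = 0.7705 × 0.9785 × 0.9847 = 0.7424.
Q̄ = (1360/π) × (0.2295 + 0.7424) = 432.90 × 0.9719 = 420.74 W/m².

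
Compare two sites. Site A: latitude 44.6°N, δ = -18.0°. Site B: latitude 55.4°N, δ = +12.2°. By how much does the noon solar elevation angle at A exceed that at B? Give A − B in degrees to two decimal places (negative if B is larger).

-19.40°

A: 90° − |44.6 − (-18.0)| = 27.40°.
B: 90° − |55.4 − (12.2)| = 46.80°.
A − B = 27.40 − 46.80 = -19.40°.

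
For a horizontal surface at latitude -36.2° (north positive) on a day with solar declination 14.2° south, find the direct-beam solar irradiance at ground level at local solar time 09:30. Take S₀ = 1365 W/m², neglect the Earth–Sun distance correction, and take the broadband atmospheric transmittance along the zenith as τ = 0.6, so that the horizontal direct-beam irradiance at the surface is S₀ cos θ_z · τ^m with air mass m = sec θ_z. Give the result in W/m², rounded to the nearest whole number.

Hour angle H = 15° × (9.5 − 12) = -37.50°.
cos θ_z = sin(-36.2°) sin(-14.2°) + cos(-36.2°) cos(-14.2°) cos(-37.50°) = 0.1449 + 0.6206 = 0.7655.
Air mass m = 1/cos θ_z = 1/0.7655 = 1.306; τ^m = 0.6^1.306 = 0.5132.
Surface direct beam = 1365 × 0.7655 × 0.5132 = 536.25 W/m².

536 W/m²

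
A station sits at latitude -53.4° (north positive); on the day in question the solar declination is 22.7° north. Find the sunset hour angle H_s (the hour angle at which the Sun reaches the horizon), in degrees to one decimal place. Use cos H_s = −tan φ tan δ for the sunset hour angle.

55.7°

cos H_s = −tan(-53.4°) · tan(22.7°) = 0.5633, so H_s = arccos(0.5633) = 55.72°.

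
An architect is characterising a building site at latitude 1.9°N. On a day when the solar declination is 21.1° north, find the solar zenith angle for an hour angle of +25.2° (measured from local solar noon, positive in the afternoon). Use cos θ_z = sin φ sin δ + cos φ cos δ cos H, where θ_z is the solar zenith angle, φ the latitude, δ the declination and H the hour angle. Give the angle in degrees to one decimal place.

31.2°

With φ = 1.9°, δ = 21.1°, H = 25.20°: sin φ sin δ = 0.0119, cos φ cos δ cos H = 0.8437, so cos θ_z = 0.8556.
θ_z = arccos(0.8556) = 31.17°.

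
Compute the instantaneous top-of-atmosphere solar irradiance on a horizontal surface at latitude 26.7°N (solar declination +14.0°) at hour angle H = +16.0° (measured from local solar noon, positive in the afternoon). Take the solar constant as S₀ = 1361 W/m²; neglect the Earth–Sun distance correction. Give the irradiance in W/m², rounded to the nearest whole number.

1282 W/m²

cos θ_z = sin φ sin δ + cos φ cos δ cos H = (0.4493)(0.2419) + (0.8934)(0.9703)(0.9613) = 0.9420.
Top-of-atmosphere irradiance = S₀ cos θ_z = 1361 × 0.9420 = 1282.06 W/m².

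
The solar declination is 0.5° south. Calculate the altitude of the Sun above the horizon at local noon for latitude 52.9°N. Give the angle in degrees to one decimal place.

36.6°

At local solar noon the hour angle is zero, so the elevation is 90° − |φ − δ| = 90° − |52.9° − (-0.5°)| = 90° − 53.4° = 36.6°.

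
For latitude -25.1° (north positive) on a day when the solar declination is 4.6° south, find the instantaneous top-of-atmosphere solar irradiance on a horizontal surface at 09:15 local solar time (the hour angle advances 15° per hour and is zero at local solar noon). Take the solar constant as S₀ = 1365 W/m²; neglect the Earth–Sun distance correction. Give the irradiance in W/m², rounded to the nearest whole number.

Hour angle H = 15° × (9.25 − 12) = -41.25°.
cos θ_z = sin(-25.1°) sin(-4.6°) + cos(-25.1°) cos(-4.6°) cos(-41.25°) = 0.0340 + 0.6786 = 0.7126.
Top-of-atmosphere irradiance = S₀ cos θ_z = 1365 × 0.7126 = 972.70 W/m².

973 W/m²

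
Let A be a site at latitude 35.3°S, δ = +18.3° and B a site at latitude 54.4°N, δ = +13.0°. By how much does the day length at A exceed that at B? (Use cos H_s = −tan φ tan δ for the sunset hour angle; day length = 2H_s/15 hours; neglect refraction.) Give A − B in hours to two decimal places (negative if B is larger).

-4.31 h

A: H_s = arccos(−tan -35.3° · tan 18.3°) = 76.46°, so 2H_s/15 = 10.1947 h.
B: H_s = arccos(−tan 54.4° · tan 13.0°) = 108.81°, so 2H_s/15 = 14.5080 h.
A − B = 10.1947 − 14.5080 = -4.3133 h.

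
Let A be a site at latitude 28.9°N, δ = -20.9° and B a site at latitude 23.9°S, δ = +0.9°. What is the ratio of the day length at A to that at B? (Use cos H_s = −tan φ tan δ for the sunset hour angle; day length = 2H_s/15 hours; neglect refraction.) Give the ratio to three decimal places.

0.869

A: H_s = arccos(−tan 28.9° · tan -20.9°) = 77.83°, so 2H_s/15 = 10.3773 h.
B: H_s = arccos(−tan -23.9° · tan 0.9°) = 89.60°, so 2H_s/15 = 11.9467 h.
Ratio A/B = 10.3773 / 11.9467 = 0.8686.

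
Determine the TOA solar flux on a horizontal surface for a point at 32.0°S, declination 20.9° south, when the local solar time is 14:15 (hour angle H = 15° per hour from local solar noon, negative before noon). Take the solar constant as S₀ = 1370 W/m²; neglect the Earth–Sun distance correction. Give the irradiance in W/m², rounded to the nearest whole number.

Hour angle H = 15° × (14.25 − 12) = 33.75°.
With φ = -32.0°, δ = -20.9°, H = 33.75°: sin φ sin δ = 0.1890, cos φ cos δ cos H = 0.6587, so cos θ_z = 0.8477.
Top-of-atmosphere irradiance = S₀ cos θ_z = 1370 × 0.8477 = 1161.35 W/m².

1161 W/m²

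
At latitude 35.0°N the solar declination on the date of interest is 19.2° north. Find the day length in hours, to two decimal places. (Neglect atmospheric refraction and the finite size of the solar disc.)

13.88 hours

cos H_s = −tan(35.0°) · tan(19.2°) = -0.2438, so H_s = arccos(-0.2438) = 104.11°.
Day length = 2 H_s / 15° h⁻¹ = 208.22° / 15 = 13.881 h.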